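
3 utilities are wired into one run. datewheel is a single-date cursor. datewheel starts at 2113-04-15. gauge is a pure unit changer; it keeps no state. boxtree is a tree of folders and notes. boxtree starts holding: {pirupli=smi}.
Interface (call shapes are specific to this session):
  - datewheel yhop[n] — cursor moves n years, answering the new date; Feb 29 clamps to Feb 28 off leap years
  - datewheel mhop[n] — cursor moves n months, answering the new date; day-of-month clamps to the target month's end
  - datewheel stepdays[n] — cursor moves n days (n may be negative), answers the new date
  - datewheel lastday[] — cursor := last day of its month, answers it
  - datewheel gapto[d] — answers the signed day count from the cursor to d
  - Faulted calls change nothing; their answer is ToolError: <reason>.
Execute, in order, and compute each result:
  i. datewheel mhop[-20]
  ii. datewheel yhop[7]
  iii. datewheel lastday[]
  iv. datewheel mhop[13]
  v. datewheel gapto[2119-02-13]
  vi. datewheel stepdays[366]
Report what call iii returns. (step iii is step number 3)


% datewheel mhop n=-20
[out] 2111-08-15
% datewheel yhop n=7
[out] 2118-08-15
% datewheel lastday
[out] 2118-08-31
% datewheel mhop n=13
[out] 2119-09-30
% datewheel gapto d=2119-02-13
[out] -229
% datewheel stepdays n=366
[out] 2120-09-30

Answer: 2118-08-31


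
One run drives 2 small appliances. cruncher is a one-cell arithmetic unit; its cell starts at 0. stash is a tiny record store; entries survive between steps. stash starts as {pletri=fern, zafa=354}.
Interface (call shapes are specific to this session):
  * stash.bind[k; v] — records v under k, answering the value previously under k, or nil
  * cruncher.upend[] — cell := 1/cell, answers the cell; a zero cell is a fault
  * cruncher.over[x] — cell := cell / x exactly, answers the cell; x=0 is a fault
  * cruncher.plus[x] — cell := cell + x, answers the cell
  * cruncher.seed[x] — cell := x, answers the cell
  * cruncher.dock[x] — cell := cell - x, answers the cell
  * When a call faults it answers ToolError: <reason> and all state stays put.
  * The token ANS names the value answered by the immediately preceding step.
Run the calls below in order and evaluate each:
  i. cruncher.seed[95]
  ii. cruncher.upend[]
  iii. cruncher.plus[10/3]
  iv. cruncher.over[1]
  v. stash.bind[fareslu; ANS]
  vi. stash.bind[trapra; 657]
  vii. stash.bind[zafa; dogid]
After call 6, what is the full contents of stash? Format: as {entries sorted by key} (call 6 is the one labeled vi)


Now I run cruncher.seed with x: 95: 95.
Now I run cruncher.upend, and get 1/95.
I invoke cruncher.plus with x: 10/3, → 953/285.
Calling cruncher.over with x: 1, — result: 953/285.
Invoking stash.bind with k: fareslu, v: ANS, and observe nil.
I try stash.bind with k: trapra, v: 657, → nil.
I try stash.bind with k: zafa, v: dogid, and see 354.

Answer: {fareslu=953/285, pletri=fern, trapra=657, zafa=354}


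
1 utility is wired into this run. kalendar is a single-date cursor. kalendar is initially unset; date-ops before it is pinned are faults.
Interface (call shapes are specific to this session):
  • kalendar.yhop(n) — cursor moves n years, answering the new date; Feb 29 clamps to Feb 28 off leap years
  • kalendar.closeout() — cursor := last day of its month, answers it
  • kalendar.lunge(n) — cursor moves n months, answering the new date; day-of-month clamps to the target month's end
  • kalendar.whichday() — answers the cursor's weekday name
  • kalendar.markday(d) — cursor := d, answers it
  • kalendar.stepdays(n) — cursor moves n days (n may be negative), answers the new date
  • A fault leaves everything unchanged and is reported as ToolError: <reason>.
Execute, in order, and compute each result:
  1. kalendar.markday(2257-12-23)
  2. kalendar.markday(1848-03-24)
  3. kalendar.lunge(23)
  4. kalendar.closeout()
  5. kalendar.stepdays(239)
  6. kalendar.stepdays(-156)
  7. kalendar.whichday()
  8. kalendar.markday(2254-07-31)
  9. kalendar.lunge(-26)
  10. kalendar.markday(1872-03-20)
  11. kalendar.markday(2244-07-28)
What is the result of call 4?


Answer: 1850-02-28

Derivation:
Next I call kalendar.markday(d: 2257-12-23), and see 2257-12-23.
Calling kalendar.markday(d: 1848-03-24), yielding 1848-03-24.
Now I run kalendar.lunge(n: 23), → 1850-02-24.
I invoke kalendar.closeout: 1850-02-28.
I invoke kalendar.stepdays(n: 239), — result: 1850-10-25.
I invoke kalendar.stepdays(n: -156), → 1850-05-22.
I invoke kalendar.whichday, and see Wednesday.
Using kalendar.markday(d: 2254-07-31): 2254-07-31.
Invoking kalendar.lunge(n: -26), and observe 2252-05-31.
I invoke kalendar.markday(d: 1872-03-20), and see 1872-03-20.
Calling kalendar.markday(d: 2244-07-28), which returns 2244-07-28.


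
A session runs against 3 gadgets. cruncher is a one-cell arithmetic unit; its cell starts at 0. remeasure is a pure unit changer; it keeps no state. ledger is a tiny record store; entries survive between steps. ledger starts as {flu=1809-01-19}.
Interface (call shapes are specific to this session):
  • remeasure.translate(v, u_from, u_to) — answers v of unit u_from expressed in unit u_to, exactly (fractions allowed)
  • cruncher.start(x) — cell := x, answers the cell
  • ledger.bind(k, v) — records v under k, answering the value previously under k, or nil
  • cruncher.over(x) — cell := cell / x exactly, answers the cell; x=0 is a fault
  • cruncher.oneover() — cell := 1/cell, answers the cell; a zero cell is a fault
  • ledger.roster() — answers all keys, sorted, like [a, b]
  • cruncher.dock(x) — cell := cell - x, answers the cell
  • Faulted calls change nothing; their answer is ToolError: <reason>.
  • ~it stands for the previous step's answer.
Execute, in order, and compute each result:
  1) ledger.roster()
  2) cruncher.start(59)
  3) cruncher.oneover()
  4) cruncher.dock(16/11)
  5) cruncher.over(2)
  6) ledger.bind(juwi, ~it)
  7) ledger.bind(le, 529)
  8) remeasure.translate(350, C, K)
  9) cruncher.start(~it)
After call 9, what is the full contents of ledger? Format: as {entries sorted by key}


Answer: {flu=1809-01-19, juwi=-933/1298, le=529}

Derivation:
Next I call ledger.roster(), giving [flu].
I call cruncher.start passing x='59', and see 59.
Invoking cruncher.oneover(), yielding 1/59.
Using cruncher.dock passing x='16/11', yielding -933/649.
Using cruncher.over passing x='2', — result: -933/1298.
I run ledger.bind passing k='juwi', v='~it', giving nil.
I run ledger.bind passing k='le', v='529', which returns nil.
Next I call remeasure.translate passing v='350', u_from='C', u_to='K', → 12463/20.
Now I run cruncher.start passing x='~it', and get 12463/20.


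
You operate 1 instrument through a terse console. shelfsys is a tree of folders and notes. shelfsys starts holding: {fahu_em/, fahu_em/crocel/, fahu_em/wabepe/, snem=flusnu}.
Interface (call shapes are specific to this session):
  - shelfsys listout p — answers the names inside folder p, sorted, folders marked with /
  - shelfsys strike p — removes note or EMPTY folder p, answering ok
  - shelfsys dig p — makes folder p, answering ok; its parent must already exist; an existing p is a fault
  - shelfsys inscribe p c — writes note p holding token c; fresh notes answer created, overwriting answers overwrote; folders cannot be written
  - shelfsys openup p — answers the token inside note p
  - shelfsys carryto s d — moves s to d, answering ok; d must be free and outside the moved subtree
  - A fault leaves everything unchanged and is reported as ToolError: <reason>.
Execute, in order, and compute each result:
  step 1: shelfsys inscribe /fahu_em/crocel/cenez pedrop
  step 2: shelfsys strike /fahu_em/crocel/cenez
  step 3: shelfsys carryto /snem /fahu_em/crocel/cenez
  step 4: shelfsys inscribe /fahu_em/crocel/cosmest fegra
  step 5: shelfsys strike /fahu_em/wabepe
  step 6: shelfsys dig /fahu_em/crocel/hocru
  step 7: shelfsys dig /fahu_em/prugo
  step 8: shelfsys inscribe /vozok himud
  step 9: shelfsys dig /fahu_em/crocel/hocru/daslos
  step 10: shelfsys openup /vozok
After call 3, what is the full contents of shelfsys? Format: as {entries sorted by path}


CALL shelfsys inscribe[p→/fahu_em/crocel/cenez; c→pedrop]
RET  created
CALL shelfsys strike[p→/fahu_em/crocel/cenez]
RET  ok
CALL shelfsys carryto[s→/snem; d→/fahu_em/crocel/cenez]
RET  ok
CALL shelfsys inscribe[p→/fahu_em/crocel/cosmest; c→fegra]
RET  created
CALL shelfsys strike[p→/fahu_em/wabepe]
RET  ok
CALL shelfsys dig[p→/fahu_em/crocel/hocru]
RET  ok
CALL shelfsys dig[p→/fahu_em/prugo]
RET  ok
CALL shelfsys inscribe[p→/vozok; c→himud]
RET  created
CALL shelfsys dig[p→/fahu_em/crocel/hocru/daslos]
RET  ok
CALL shelfsys openup[p→/vozok]
RET  himud

Answer: {fahu_em/, fahu_em/crocel/, fahu_em/crocel/cenez=flusnu, fahu_em/wabepe/}


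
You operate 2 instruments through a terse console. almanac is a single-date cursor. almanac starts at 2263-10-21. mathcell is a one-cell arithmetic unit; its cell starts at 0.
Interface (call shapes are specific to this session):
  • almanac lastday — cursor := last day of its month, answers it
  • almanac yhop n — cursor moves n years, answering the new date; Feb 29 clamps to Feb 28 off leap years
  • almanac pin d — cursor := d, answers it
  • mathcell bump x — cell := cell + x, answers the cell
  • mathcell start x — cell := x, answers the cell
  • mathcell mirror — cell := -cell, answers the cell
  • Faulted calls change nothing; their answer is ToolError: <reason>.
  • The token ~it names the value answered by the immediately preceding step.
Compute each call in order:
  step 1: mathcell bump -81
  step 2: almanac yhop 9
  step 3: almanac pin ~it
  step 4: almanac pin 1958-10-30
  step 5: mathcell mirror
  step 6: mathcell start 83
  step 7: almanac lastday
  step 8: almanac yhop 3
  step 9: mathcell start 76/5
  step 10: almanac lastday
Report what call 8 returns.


% mathcell bump(x=-81) : -81
% almanac yhop(n=9) : 2272-10-21
% almanac pin(d=~it) : 2272-10-21
% almanac pin(d=1958-10-30) : 1958-10-30
% mathcell mirror() : 81
% mathcell start(x=83) : 83
% almanac lastday() : 1958-10-31
% almanac yhop(n=3) : 1961-10-31
% mathcell start(x=76/5) : 76/5
% almanac lastday() : 1961-10-31

Answer: 1961-10-31


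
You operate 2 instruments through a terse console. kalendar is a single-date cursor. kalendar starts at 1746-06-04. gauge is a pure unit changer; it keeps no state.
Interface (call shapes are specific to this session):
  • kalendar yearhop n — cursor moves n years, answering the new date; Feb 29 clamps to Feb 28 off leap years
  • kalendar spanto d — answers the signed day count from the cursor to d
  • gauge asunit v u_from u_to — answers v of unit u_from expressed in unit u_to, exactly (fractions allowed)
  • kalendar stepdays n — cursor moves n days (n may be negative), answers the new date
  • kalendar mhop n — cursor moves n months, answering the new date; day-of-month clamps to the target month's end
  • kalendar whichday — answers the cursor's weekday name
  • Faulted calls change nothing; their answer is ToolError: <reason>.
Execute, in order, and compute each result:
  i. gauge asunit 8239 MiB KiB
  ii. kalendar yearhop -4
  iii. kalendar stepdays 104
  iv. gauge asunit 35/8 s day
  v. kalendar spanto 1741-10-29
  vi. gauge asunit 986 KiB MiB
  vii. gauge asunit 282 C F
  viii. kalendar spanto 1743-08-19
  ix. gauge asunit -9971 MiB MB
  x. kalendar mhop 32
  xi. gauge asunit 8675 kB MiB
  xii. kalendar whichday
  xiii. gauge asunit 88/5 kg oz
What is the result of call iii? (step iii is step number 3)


Answer: 1742-09-16

Derivation:
Act: gauge asunit[v=8239; u_from=MiB; u_to=KiB]
Obs: 8436736
Act: kalendar yearhop[n=-4]
Obs: 1742-06-04
Act: kalendar stepdays[n=104]
Obs: 1742-09-16
Act: gauge asunit[v=35/8; u_from=s; u_to=day]
Obs: 7/138240
Act: kalendar spanto[d=1741-10-29]
Obs: -322
Act: gauge asunit[v=986; u_from=KiB; u_to=MiB]
Obs: 493/512
Act: gauge asunit[v=282; u_from=C; u_to=F]
Obs: 2698/5
Act: kalendar spanto[d=1743-08-19]
Obs: 337
Act: gauge asunit[v=-9971; u_from=MiB; u_to=MB]
Obs: -163364864/15625
Act: kalendar mhop[n=32]
Obs: 1745-05-16
Act: gauge asunit[v=8675; u_from=kB; u_to=MiB]
Obs: 1084375/131072
Act: kalendar whichday[]
Obs: Sunday
Act: gauge asunit[v=88/5; u_from=kg; u_to=oz]
Obs: 2560000000/4123567


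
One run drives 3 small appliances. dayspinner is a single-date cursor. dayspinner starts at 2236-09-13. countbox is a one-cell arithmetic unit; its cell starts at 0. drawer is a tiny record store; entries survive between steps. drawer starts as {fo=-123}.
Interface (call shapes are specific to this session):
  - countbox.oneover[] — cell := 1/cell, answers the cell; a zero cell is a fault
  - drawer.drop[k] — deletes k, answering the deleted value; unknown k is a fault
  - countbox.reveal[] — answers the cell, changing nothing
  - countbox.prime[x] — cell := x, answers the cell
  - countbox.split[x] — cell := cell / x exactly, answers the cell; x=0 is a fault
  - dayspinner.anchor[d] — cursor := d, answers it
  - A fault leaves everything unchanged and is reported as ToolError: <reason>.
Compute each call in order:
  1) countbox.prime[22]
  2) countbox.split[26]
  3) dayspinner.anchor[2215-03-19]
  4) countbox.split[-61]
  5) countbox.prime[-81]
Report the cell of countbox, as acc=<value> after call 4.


Using countbox.prime(x='22'): 22.
Invoking countbox.split(x='26'), and observe 11/13.
Invoking dayspinner.anchor(d='2215-03-19'), → 2215-03-19.
Now I run countbox.split(x='-61'), yielding -11/793.
Now I run countbox.prime(x='-81'), and see -81.

Answer: acc=-11/793


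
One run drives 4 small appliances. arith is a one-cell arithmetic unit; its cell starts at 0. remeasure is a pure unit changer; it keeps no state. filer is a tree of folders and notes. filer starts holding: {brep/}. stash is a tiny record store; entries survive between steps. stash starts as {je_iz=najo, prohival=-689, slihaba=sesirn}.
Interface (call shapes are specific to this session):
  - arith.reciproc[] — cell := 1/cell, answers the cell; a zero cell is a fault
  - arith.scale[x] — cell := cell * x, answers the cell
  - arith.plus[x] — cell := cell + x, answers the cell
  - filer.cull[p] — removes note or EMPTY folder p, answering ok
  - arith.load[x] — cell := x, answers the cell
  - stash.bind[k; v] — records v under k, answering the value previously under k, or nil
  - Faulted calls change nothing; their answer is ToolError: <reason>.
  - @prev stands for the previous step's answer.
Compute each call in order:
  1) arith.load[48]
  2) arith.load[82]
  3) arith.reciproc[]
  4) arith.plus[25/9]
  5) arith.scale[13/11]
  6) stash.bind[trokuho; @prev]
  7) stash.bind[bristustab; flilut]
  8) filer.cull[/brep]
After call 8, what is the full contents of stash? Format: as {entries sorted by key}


Answer: {bristustab=flilut, je_iz=najo, prohival=-689, slihaba=sesirn, trokuho=26767/8118}

Derivation:
Do: arith.load[x=48]
See: 48
Do: arith.load[x=82]
See: 82
Do: arith.reciproc[]
See: 1/82
Do: arith.plus[x=25/9]
See: 2059/738
Do: arith.scale[x=13/11]
See: 26767/8118
Do: stash.bind[k=trokuho; v=@prev]
See: nil
Do: stash.bind[k=bristustab; v=flilut]
See: nil
Do: filer.cull[p=/brep]
See: ok


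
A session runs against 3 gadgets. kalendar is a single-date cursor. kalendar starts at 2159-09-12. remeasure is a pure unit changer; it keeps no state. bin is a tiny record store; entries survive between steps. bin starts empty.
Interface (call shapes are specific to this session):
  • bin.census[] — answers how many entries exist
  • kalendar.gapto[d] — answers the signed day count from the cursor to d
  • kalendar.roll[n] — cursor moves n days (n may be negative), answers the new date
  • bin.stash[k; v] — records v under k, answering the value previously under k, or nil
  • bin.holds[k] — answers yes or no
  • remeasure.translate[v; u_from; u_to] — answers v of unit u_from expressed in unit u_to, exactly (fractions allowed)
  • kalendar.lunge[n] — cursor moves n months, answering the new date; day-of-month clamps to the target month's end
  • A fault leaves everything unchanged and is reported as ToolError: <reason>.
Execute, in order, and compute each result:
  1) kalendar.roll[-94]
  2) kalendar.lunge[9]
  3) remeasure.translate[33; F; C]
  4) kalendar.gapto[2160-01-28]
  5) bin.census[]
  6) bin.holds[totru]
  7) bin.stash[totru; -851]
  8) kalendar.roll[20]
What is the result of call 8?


! roll(n='-94') ~> 2159-06-10
! lunge(n='9') ~> 2160-03-10
! translate(v='33', u_from='F', u_to='C') ~> 5/9
! gapto(d='2160-01-28') ~> -42
! census() ~> 0
! holds(k='totru') ~> no
! stash(k='totru', v='-851') ~> nil
! roll(n='20') ~> 2160-03-30

Answer: 2160-03-30


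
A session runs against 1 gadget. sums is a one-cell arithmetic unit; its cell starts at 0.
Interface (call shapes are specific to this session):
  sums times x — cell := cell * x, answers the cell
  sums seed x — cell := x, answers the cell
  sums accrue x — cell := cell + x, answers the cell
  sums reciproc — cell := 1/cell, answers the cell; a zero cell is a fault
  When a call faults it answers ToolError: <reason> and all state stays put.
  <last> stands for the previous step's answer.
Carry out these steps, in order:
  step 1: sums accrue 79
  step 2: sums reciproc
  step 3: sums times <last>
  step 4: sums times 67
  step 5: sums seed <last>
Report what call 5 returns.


-> sums accrue(79)
<- 79
-> sums reciproc()
<- 1/79
-> sums times(<last>)
<- 1/6241
-> sums times(67)
<- 67/6241
-> sums seed(<last>)
<- 67/6241

Answer: 67/6241


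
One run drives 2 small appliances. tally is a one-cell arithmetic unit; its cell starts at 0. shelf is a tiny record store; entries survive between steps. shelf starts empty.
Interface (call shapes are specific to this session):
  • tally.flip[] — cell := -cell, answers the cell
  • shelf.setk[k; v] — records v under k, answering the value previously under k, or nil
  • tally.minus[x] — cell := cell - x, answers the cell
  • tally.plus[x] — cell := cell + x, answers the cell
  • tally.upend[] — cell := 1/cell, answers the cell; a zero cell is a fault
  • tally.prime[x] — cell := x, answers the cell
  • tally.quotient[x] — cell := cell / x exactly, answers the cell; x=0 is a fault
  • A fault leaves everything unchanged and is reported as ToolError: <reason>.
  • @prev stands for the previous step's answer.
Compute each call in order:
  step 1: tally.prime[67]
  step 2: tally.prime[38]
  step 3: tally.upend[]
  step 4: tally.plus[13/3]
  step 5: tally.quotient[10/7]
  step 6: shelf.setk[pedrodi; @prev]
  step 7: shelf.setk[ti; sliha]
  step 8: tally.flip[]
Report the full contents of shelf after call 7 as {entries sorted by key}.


Answer: {pedrodi=3479/1140, ti=sliha}

Derivation:
! 1. prime(x→67) ~> 67
! 2. prime(x→38) ~> 38
! 3. upend() ~> 1/38
! 4. plus(x→13/3) ~> 497/114
! 5. quotient(x→10/7) ~> 3479/1140
! 6. setk(k→pedrodi, v→@prev) ~> nil
! 7. setk(k→ti, v→sliha) ~> nil
! 8. flip() ~> -3479/1140


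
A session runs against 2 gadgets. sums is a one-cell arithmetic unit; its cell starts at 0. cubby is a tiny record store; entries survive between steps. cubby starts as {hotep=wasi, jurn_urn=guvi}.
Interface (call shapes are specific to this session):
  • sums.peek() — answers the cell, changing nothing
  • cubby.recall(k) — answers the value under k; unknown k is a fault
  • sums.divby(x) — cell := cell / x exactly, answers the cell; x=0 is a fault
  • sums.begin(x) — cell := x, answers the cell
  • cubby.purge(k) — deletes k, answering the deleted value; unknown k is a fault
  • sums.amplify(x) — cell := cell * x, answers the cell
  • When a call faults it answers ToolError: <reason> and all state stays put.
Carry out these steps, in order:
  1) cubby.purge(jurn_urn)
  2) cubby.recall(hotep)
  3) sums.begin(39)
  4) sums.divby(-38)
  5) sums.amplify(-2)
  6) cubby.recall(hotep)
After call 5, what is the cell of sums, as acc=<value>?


→ purge(k=jurn_urn)
← guvi
→ recall(k=hotep)
← wasi
→ begin(x=39)
← 39
→ divby(x=-38)
← -39/38
→ amplify(x=-2)
← 39/19
→ recall(k=hotep)
← wasi

Answer: acc=39/19


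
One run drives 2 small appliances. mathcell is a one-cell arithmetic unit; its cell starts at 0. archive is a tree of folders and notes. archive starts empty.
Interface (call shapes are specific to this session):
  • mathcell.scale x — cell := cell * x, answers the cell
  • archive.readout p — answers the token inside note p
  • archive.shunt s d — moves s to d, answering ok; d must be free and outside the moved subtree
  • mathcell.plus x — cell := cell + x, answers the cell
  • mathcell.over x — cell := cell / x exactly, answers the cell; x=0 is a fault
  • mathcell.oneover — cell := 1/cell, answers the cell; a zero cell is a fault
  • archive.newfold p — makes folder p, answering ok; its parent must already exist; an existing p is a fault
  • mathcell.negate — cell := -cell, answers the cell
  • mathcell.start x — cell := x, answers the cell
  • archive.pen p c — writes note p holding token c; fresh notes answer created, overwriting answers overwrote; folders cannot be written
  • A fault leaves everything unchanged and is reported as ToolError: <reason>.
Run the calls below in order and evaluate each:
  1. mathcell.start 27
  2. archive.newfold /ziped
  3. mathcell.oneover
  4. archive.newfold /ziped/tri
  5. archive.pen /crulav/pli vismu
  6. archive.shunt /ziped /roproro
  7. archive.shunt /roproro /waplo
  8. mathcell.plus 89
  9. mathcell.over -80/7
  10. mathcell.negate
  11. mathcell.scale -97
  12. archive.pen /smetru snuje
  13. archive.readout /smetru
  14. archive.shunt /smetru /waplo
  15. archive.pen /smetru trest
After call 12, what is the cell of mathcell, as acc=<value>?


Answer: acc=-408079/540

Derivation:
·→ mathcell.start(x=27)
·← 27
·→ archive.newfold(p=/ziped)
·← ok
·→ mathcell.oneover()
·← 1/27
·→ archive.newfold(p=/ziped/tri)
·← ok
·→ archive.pen(p=/crulav/pli, c=vismu)
·← ToolError: no parent
·→ archive.shunt(s=/ziped, d=/roproro)
·← ok
·→ archive.shunt(s=/roproro, d=/waplo)
·← ok
·→ mathcell.plus(x=89)
·← 2404/27
·→ mathcell.over(x=-80/7)
·← -4207/540
·→ mathcell.negate()
·← 4207/540
·→ mathcell.scale(x=-97)
·← -408079/540
·→ archive.pen(p=/smetru, c=snuje)
·← created
·→ archive.readout(p=/smetru)
·← snuje
·→ archive.shunt(s=/smetru, d=/waplo)
·← ToolError: exists
·→ archive.pen(p=/smetru, c=trest)
·← overwrote


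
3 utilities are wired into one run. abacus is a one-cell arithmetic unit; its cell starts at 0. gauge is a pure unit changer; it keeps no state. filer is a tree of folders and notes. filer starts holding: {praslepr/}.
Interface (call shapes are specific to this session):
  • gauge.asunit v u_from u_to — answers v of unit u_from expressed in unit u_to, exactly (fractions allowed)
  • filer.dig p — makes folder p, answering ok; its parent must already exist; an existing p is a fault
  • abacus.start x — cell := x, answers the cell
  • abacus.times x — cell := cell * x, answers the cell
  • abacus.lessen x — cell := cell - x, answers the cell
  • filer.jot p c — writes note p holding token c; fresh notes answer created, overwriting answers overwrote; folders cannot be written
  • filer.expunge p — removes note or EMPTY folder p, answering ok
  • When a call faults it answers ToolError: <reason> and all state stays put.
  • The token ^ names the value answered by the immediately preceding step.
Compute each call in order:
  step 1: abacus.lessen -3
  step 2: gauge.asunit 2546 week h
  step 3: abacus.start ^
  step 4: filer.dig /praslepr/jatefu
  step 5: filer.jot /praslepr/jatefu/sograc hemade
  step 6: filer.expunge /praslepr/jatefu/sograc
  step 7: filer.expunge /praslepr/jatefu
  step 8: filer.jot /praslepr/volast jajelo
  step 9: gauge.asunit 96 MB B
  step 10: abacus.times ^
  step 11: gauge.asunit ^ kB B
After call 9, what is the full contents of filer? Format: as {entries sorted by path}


Answer: {praslepr/, praslepr/volast=jajelo}

Derivation:
Then lessen on -3: 3.
Then asunit on 2546, week, h: 427728.
I run start on ^, → 427728.
Then dig on /praslepr/jatefu: ok.
I call jot on /praslepr/jatefu/sograc, hemade, giving created.
Using expunge on /praslepr/jatefu/sograc, and observe ok.
Now I run expunge on /praslepr/jatefu, yielding ok.
Using jot on /praslepr/volast, jajelo: created.
I call asunit on 96, MB, B, — result: 96000000.
Next I call times on ^, which returns 41061888000000.
Using asunit on ^, kB, B, and observe 41061888000000000.


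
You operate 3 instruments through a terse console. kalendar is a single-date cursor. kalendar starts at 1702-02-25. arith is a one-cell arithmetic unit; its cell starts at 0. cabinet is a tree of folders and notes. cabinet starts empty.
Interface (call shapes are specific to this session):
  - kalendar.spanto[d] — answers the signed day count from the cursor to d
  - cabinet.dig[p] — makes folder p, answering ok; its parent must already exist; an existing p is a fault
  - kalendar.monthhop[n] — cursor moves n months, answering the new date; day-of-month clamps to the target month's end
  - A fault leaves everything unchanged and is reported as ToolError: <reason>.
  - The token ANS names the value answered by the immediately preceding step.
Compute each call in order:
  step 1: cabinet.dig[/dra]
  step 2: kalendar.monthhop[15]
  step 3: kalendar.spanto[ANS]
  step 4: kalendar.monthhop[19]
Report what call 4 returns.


Answer: 1704-12-25

Derivation:
>> dig(p→/dra)
<< ok
>> monthhop(n→15)
<< 1703-05-25
>> spanto(d→ANS)
<< 0
>> monthhop(n→19)
<< 1704-12-25


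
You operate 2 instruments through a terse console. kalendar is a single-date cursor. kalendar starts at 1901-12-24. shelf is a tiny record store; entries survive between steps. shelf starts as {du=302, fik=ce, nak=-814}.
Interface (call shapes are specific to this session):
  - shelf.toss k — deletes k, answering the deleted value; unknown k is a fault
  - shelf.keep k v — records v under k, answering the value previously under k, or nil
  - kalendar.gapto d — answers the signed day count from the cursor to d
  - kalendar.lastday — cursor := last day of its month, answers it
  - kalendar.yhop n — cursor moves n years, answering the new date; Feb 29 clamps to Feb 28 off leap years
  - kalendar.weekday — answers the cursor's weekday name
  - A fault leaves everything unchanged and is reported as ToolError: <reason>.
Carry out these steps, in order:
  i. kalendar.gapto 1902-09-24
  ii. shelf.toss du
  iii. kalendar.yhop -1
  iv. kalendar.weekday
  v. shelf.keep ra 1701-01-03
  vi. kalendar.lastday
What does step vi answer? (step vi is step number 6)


Answer: 1900-12-31

Derivation:
> gapto d→1902-09-24
  274
> toss k→du
  302
> yhop n→-1
  1900-12-24
> weekday
  Monday
> keep k→ra v→1701-01-03
  nil
> lastday
  1900-12-31


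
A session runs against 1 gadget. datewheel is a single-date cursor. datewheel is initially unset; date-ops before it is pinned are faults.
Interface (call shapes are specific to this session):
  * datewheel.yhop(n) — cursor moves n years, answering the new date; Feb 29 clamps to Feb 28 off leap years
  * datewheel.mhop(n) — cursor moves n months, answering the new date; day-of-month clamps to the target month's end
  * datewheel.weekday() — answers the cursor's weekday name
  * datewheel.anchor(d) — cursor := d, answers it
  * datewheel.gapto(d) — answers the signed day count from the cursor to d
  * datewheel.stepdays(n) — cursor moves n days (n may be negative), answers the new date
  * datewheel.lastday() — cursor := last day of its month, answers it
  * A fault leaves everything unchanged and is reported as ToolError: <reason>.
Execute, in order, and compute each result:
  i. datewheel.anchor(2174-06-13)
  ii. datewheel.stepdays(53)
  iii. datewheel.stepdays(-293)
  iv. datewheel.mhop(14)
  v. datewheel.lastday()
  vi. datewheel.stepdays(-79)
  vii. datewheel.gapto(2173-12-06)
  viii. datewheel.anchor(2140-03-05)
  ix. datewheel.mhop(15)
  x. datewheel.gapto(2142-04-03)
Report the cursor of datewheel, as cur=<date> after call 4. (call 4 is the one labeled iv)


;; 1. datewheel.anchor(d→2174-06-13) == 2174-06-13
;; 2. datewheel.stepdays(n→53) == 2174-08-05
;; 3. datewheel.stepdays(n→-293) == 2173-10-16
;; 4. datewheel.mhop(n→14) == 2174-12-16
;; 5. datewheel.lastday() == 2174-12-31
;; 6. datewheel.stepdays(n→-79) == 2174-10-13
;; 7. datewheel.gapto(d→2173-12-06) == -311
;; 8. datewheel.anchor(d→2140-03-05) == 2140-03-05
;; 9. datewheel.mhop(n→15) == 2141-06-05
;; 10. datewheel.gapto(d→2142-04-03) == 302

Answer: cur=2174-12-16


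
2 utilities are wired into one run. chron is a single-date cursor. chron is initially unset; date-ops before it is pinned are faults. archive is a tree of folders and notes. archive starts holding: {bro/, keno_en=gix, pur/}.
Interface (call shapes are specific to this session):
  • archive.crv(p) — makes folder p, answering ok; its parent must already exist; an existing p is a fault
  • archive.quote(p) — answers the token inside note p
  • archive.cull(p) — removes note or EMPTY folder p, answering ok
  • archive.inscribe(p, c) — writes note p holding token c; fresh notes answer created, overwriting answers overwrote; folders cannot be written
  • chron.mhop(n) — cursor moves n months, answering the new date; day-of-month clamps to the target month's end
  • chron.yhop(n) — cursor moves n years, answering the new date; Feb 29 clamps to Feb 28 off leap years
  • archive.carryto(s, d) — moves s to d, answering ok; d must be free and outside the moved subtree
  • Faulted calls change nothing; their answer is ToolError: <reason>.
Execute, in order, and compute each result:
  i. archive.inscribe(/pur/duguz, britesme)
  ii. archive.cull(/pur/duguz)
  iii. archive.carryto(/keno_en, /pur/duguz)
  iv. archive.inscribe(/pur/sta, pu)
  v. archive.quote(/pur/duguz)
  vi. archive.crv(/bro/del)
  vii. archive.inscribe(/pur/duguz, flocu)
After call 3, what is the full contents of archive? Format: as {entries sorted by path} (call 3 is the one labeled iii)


Answer: {bro/, pur/, pur/duguz=gix}

Derivation:
CALL inscribe[p→/pur/duguz; c→britesme]
RET  created
CALL cull[p→/pur/duguz]
RET  ok
CALL carryto[s→/keno_en; d→/pur/duguz]
RET  ok
CALL inscribe[p→/pur/sta; c→pu]
RET  created
CALL quote[p→/pur/duguz]
RET  gix
CALL crv[p→/bro/del]
RET  ok
CALL inscribe[p→/pur/duguz; c→flocu]
RET  overwrote


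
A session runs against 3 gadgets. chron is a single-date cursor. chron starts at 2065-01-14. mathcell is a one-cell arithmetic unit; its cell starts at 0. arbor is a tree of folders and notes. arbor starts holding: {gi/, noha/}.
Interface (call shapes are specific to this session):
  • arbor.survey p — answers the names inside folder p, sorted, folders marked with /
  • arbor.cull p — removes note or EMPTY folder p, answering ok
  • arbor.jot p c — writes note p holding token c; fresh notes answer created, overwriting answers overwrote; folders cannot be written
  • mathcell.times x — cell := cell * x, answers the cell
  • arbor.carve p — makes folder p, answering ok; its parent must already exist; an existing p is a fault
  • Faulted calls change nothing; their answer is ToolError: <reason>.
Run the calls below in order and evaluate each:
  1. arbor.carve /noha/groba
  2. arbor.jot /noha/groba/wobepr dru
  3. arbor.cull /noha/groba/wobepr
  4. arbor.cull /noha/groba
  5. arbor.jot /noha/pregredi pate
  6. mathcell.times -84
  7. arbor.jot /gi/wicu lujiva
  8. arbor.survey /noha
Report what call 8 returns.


→ arbor.carve(p='/noha/groba')
← ok
→ arbor.jot(p='/noha/groba/wobepr', c='dru')
← created
→ arbor.cull(p='/noha/groba/wobepr')
← ok
→ arbor.cull(p='/noha/groba')
← ok
→ arbor.jot(p='/noha/pregredi', c='pate')
← created
→ mathcell.times(x='-84')
← 0
→ arbor.jot(p='/gi/wicu', c='lujiva')
← created
→ arbor.survey(p='/noha')
← [pregredi]

Answer: [pregredi]


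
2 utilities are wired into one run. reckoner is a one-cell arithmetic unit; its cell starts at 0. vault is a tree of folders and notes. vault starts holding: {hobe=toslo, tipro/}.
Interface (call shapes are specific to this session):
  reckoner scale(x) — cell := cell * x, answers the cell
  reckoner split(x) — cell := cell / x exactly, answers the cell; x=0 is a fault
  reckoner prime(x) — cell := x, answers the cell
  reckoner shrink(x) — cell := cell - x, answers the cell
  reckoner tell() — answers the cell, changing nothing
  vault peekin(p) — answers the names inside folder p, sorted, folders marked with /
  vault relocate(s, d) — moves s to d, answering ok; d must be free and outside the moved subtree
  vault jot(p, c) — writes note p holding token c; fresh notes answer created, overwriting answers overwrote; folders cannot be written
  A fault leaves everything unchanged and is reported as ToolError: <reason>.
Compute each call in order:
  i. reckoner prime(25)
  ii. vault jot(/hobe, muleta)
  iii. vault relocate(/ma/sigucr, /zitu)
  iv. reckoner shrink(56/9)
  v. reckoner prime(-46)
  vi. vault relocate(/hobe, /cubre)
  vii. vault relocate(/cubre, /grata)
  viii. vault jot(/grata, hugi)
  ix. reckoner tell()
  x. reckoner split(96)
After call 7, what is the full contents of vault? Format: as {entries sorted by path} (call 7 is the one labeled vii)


$ reckoner prime x→25
= 25
$ vault jot p→/hobe c→muleta
= overwrote
$ vault relocate s→/ma/sigucr d→/zitu
= ToolError: not found
$ reckoner shrink x→56/9
= 169/9
$ reckoner prime x→-46
= -46
$ vault relocate s→/hobe d→/cubre
= ok
$ vault relocate s→/cubre d→/grata
= ok
$ vault jot p→/grata c→hugi
= overwrote
$ reckoner tell
= -46
$ reckoner split x→96
= -23/48

Answer: {grata=muleta, tipro/}


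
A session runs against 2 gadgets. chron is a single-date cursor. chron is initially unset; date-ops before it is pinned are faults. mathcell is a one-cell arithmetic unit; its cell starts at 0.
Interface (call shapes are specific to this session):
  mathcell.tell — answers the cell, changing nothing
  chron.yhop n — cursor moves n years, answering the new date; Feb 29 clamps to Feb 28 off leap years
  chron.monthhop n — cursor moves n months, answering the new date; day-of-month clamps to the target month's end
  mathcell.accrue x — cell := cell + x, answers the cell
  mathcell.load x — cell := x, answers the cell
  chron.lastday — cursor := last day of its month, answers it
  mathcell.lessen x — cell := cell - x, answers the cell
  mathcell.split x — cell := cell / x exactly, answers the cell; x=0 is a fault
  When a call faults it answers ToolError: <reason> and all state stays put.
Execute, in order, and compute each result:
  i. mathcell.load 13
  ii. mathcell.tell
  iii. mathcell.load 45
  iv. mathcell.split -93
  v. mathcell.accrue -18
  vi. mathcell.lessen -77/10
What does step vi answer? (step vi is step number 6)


Act: mathcell.load[x→13]
Obs: 13
Act: mathcell.tell[]
Obs: 13
Act: mathcell.load[x→45]
Obs: 45
Act: mathcell.split[x→-93]
Obs: -15/31
Act: mathcell.accrue[x→-18]
Obs: -573/31
Act: mathcell.lessen[x→-77/10]
Obs: -3343/310

Answer: -3343/310


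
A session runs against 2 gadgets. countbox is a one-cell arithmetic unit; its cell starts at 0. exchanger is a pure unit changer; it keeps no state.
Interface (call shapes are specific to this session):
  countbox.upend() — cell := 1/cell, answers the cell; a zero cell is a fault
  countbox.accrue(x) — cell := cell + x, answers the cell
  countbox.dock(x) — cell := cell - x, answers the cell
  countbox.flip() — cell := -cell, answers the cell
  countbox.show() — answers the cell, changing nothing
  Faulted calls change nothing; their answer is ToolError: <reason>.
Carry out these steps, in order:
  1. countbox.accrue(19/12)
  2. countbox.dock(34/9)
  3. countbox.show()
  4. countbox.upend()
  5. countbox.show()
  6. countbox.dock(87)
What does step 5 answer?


·→ countbox.accrue(19/12)
·← 19/12
·→ countbox.dock(34/9)
·← -79/36
·→ countbox.show()
·← -79/36
·→ countbox.upend()
·← -36/79
·→ countbox.show()
·← -36/79
·→ countbox.dock(87)
·← -6909/79

Answer: -36/79


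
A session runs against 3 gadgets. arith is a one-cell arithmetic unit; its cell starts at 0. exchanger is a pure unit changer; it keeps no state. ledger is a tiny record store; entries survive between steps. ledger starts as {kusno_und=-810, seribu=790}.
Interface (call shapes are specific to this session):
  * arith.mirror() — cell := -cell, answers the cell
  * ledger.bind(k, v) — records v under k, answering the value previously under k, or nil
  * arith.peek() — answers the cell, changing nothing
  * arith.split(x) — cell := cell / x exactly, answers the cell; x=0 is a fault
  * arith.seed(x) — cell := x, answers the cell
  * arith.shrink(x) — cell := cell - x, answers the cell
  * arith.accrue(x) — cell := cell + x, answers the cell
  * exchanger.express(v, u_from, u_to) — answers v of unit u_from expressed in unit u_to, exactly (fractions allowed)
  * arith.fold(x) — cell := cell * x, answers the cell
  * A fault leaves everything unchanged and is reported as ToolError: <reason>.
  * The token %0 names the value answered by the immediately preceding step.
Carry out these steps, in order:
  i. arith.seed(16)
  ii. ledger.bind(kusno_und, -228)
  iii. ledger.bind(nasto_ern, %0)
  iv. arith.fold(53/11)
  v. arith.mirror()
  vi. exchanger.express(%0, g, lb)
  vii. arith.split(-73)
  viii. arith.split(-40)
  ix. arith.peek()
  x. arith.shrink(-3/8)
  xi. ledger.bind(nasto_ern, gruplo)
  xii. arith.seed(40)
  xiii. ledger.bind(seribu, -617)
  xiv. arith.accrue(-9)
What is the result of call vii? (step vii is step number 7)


Answer: 848/803

Derivation:
Act: seed[x→16]
Obs: 16
Act: bind[k→kusno_und; v→-228]
Obs: -810
Act: bind[k→nasto_ern; v→%0]
Obs: nil
Act: fold[x→53/11]
Obs: 848/11
Act: mirror[]
Obs: -848/11
Act: express[v→%0; u_from→g; u_to→lb]
Obs: -84800000/498951607
Act: split[x→-73]
Obs: 848/803
Act: split[x→-40]
Obs: -106/4015
Act: peek[]
Obs: -106/4015
Act: shrink[x→-3/8]
Obs: 11197/32120
Act: bind[k→nasto_ern; v→gruplo]
Obs: -810
Act: seed[x→40]
Obs: 40
Act: bind[k→seribu; v→-617]
Obs: 790
Act: accrue[x→-9]
Obs: 31


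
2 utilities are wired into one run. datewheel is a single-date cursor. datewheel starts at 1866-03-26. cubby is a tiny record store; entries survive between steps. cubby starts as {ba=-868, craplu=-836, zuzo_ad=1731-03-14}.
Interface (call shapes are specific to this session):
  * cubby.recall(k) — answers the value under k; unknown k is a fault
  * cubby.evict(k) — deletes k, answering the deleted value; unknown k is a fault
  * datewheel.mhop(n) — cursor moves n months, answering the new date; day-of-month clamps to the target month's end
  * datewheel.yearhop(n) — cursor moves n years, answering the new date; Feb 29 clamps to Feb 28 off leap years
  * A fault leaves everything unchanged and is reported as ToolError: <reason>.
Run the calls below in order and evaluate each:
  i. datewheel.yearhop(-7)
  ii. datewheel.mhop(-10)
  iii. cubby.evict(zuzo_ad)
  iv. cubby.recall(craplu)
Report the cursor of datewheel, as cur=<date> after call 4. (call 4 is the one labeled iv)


Answer: cur=1858-05-26

Derivation:
Act: yearhop[n→-7]
Obs: 1859-03-26
Act: mhop[n→-10]
Obs: 1858-05-26
Act: evict[k→zuzo_ad]
Obs: 1731-03-14
Act: recall[k→craplu]
Obs: -836


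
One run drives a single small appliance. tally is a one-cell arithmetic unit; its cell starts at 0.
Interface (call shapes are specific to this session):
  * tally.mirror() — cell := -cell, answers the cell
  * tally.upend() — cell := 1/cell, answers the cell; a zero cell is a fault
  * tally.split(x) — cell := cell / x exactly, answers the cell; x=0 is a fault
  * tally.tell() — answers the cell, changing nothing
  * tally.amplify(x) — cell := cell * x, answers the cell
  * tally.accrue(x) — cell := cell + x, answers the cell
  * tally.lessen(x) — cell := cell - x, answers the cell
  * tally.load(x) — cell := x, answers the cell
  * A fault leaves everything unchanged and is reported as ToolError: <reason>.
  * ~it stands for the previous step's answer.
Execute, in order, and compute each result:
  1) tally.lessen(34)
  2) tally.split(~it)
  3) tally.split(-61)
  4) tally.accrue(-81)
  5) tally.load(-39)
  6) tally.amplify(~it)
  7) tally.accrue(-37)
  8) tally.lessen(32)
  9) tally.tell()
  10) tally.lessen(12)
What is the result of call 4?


Step: lessen[x=34]
Result: -34
Step: split[x=~it]
Result: 1
Step: split[x=-61]
Result: -1/61
Step: accrue[x=-81]
Result: -4942/61
Step: load[x=-39]
Result: -39
Step: amplify[x=~it]
Result: 1521
Step: accrue[x=-37]
Result: 1484
Step: lessen[x=32]
Result: 1452
Step: tell[]
Result: 1452
Step: lessen[x=12]
Result: 1440

Answer: -4942/61
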